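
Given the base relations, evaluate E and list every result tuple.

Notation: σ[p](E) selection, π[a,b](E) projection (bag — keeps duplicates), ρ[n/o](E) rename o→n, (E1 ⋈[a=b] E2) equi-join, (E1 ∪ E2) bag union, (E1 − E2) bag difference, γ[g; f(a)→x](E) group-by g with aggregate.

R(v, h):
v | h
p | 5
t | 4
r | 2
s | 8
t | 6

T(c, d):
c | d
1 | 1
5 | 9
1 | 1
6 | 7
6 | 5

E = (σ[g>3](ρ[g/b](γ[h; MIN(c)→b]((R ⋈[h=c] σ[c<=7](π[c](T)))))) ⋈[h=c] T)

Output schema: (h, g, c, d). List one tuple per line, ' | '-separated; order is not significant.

Stepwise |·|:
  R → 5
  T → 5
  π[c](T) → 5
  σ[c<=7](π[c](T)) → 5
  (R ⋈[h=c] σ[c<=7](π[c](T))) → 3
  γ[h; MIN(c)→b]((R ⋈[h=c] σ[c<=7](π[c](T)))) → 2
  ρ[g/b](γ[h; MIN(c)→b]((R ⋈[h=c] σ[c<=7](π[c](T))))) → 2
  σ[g>3](ρ[g/b](γ[h; MIN(c)→b]((R ⋈[h=c] σ[c<=7](π[c](T)))))) → 2
  T → 5
  (σ[g>3](ρ[g/b](γ[h; MIN(c)→b]((R ⋈[h=c] σ[c<=7](π[c](T)))))) ⋈[h=c] T) → 3

== RESULT ==
h | g | c | d
5 | 5 | 5 | 9
6 | 6 | 6 | 5
6 | 6 | 6 | 7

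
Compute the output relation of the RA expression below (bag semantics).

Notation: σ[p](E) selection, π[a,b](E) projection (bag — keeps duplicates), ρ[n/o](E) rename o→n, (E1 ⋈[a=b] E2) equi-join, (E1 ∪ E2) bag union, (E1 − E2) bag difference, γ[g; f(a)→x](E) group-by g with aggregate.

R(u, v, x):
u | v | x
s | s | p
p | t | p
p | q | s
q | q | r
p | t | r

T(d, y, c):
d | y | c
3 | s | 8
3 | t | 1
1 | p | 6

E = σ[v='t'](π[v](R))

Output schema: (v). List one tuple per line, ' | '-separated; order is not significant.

Stepwise |·|:
  R → 5
  π[v](R) → 5
  σ[v='t'](π[v](R)) → 2

== RESULT ==
v
t
t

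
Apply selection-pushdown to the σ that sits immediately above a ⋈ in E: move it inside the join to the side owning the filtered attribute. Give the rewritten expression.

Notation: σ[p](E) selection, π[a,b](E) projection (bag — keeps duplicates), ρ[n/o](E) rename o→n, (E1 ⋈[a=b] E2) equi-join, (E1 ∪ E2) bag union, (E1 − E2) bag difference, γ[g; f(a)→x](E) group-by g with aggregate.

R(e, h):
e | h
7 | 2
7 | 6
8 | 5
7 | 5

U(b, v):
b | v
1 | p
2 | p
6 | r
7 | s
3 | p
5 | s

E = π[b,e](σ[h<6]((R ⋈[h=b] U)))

σ filters on h, owned by the left side.
E' = π[b,e]((σ[h<6](R) ⋈[h=b] U))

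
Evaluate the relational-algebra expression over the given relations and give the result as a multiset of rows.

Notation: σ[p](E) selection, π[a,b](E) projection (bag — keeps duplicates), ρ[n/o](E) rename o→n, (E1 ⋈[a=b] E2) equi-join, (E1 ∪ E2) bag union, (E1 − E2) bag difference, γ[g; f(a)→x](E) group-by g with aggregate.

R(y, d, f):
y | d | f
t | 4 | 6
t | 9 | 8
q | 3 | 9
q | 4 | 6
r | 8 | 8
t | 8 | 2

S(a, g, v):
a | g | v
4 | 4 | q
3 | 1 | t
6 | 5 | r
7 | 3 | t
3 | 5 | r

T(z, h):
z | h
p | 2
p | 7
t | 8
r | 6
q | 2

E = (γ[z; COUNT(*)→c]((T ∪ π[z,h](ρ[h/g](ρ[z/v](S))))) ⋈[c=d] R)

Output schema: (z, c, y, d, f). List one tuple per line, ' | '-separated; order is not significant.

Row counts bottom-up:
  T → 5
  S → 5
  ρ[z/v](S) → 5
  ρ[h/g](ρ[z/v](S)) → 5
  π[z,h](ρ[h/g](ρ[z/v](S))) → 5
  (T ∪ π[z,h](ρ[h/g](ρ[z/v](S)))) → 10
  γ[z; COUNT(*)→c]((T ∪ π[z,h](ρ[h/g](ρ[z/v](S))))) → 4
  R → 6
  (γ[z; COUNT(*)→c]((T ∪ π[z,h](ρ[h/g](ρ[z/v](S))))) ⋈[c=d] R) → 2

== RESULT ==
z | c | y | d | f
r | 3 | q | 3 | 9
t | 3 | q | 3 | 9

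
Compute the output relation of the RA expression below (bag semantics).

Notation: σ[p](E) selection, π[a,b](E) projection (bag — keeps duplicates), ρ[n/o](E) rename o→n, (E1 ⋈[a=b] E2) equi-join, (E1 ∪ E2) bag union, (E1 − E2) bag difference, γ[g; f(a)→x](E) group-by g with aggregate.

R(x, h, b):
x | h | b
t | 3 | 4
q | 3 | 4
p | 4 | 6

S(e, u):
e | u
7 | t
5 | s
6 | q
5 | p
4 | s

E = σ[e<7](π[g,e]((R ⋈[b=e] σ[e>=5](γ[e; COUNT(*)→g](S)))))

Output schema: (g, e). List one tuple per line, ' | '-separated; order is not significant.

Row counts bottom-up:
  R → 3
  S → 5
  γ[e; COUNT(*)→g](S) → 4
  σ[e>=5](γ[e; COUNT(*)→g](S)) → 3
  (R ⋈[b=e] σ[e>=5](γ[e; COUNT(*)→g](S))) → 1
  π[g,e]((R ⋈[b=e] σ[e>=5](γ[e; COUNT(*)→g](S)))) → 1
  σ[e<7](π[g,e]((R ⋈[b=e] σ[e>=5](γ[e; COUNT(*)→g](S))))) → 1

== RESULT ==
g | e
1 | 6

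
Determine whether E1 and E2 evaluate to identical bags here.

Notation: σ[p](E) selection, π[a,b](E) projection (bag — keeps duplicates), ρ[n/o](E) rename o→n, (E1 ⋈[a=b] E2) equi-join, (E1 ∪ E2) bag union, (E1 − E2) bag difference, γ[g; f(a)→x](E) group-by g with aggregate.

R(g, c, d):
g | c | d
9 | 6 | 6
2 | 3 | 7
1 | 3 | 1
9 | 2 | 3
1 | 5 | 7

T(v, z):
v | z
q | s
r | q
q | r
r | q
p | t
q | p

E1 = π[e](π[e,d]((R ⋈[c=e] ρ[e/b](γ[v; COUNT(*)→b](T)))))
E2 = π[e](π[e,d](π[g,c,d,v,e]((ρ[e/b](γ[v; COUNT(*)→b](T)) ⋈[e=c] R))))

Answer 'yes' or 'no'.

E1 row counts bottom-up:
  R → 5
  T → 6
  γ[v; COUNT(*)→b](T) → 3
  ρ[e/b](γ[v; COUNT(*)→b](T)) → 3
  (R ⋈[c=e] ρ[e/b](γ[v; COUNT(*)→b](T))) → 3
  π[e,d]((R ⋈[c=e] ρ[e/b](γ[v; COUNT(*)→b](T)))) → 3
  π[e](π[e,d]((R ⋈[c=e] ρ[e/b](γ[v; COUNT(*)→b](T))))) → 3
E2 row counts bottom-up:
  T → 6
  γ[v; COUNT(*)→b](T) → 3
  ρ[e/b](γ[v; COUNT(*)→b](T)) → 3
  R → 5
  (ρ[e/b](γ[v; COUNT(*)→b](T)) ⋈[e=c] R) → 3
  π[g,c,d,v,e]((ρ[e/b](γ[v; COUNT(*)→b](T)) ⋈[e=c] R)) → 3
  π[e,d](π[g,c,d,v,e]((ρ[e/b](γ[v; COUNT(*)→b](T)) ⋈[e=c] R))) → 3
  π[e](π[e,d](π[g,c,d,v,e]((ρ[e/b](γ[v; COUNT(*)→b](T)) ⋈[e=c] R)))) → 3

E1 and E2 produce the same multiset:
e
2
3
3

yes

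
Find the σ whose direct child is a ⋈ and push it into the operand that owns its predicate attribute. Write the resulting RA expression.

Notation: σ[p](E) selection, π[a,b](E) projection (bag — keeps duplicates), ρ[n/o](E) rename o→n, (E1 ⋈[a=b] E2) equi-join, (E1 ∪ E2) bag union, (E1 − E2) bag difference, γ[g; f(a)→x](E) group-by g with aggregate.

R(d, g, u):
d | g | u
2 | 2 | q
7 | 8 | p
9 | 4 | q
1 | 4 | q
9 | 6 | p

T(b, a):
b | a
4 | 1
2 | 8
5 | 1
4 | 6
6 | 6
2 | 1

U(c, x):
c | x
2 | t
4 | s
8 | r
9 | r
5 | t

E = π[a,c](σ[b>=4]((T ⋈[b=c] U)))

σ filters on b, owned by the left side.
E' = π[a,c]((σ[b>=4](T) ⋈[b=c] U))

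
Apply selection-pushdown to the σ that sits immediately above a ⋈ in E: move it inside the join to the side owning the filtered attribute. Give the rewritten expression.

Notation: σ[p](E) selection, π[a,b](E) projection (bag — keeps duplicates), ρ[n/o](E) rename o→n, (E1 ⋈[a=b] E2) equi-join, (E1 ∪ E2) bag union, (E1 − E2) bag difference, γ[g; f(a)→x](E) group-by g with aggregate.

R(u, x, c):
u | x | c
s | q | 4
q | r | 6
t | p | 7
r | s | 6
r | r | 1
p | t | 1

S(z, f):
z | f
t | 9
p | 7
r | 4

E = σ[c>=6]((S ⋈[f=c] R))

σ filters on c, owned by the right side.
E' = (S ⋈[f=c] σ[c>=6](R))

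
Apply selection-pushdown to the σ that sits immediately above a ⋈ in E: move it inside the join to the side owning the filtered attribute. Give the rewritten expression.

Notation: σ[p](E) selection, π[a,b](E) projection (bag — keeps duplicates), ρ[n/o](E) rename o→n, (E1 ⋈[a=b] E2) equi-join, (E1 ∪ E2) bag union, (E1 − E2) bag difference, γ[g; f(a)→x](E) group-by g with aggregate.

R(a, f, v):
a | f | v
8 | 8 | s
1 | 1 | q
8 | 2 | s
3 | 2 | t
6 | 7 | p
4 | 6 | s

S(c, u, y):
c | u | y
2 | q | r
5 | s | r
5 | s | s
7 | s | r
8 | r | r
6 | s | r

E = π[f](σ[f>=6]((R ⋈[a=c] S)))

σ filters on f, owned by the left side.
E' = π[f]((σ[f>=6](R) ⋈[a=c] S))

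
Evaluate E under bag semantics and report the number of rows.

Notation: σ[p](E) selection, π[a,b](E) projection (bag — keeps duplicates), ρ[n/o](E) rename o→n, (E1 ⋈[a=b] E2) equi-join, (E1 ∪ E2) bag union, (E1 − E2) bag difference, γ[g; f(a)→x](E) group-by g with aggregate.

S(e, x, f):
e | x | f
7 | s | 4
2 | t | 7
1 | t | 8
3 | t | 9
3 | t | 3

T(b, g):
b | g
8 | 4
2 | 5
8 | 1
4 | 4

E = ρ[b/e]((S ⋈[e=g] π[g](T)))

Row counts bottom-up:
  S → 5
  T → 4
  π[g](T) → 4
  (S ⋈[e=g] π[g](T)) → 1
  ρ[b/e]((S ⋈[e=g] π[g](T))) → 1

|E| = 1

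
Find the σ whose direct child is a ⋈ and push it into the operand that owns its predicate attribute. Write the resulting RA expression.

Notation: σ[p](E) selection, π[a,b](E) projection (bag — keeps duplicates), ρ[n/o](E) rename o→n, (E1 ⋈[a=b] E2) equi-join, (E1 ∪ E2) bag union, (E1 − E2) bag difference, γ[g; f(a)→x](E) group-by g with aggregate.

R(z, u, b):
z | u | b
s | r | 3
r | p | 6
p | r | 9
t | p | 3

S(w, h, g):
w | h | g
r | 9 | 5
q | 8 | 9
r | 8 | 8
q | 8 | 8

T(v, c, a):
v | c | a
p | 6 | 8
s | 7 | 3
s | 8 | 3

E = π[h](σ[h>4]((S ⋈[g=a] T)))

σ filters on h, owned by the left side.
E' = π[h]((σ[h>4](S) ⋈[g=a] T))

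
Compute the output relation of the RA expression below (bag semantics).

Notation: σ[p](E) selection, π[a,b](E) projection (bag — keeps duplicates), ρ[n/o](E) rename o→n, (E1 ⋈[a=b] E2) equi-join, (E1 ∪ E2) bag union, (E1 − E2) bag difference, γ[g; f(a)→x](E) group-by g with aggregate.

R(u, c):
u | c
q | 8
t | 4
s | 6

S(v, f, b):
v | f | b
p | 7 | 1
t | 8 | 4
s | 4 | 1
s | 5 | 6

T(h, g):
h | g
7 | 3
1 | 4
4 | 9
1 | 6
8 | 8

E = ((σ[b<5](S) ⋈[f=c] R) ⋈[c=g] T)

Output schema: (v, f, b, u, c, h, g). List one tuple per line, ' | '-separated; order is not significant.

Subexpression sizes:
  S → 4
  σ[b<5](S) → 3
  R → 3
  (σ[b<5](S) ⋈[f=c] R) → 2
  T → 5
  ((σ[b<5](S) ⋈[f=c] R) ⋈[c=g] T) → 2

== RESULT ==
v | f | b | u | c | h | g
s | 4 | 1 | t | 4 | 1 | 4
t | 8 | 4 | q | 8 | 8 | 8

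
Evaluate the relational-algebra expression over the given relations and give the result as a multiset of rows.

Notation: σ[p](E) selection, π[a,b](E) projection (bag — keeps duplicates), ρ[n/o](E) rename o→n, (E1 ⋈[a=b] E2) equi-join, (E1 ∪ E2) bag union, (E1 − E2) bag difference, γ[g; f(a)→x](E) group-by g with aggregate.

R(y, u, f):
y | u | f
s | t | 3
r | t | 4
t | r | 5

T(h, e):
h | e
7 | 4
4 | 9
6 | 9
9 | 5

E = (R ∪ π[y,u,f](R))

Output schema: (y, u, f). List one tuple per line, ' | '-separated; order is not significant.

Row counts bottom-up:
  R → 3
  R → 3
  π[y,u,f](R) → 3
  (R ∪ π[y,u,f](R)) → 6

== RESULT ==
y | u | f
r | t | 4
r | t | 4
s | t | 3
s | t | 3
t | r | 5
t | r | 5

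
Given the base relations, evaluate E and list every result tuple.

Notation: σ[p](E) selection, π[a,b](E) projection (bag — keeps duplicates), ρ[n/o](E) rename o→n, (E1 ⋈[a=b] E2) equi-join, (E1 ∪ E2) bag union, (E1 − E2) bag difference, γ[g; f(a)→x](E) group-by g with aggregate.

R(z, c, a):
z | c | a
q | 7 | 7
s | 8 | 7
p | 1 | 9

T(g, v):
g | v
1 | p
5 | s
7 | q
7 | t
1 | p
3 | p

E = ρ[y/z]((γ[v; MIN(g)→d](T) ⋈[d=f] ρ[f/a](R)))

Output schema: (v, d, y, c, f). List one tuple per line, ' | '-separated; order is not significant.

Stepwise |·|:
  T → 6
  γ[v; MIN(g)→d](T) → 4
  R → 3
  ρ[f/a](R) → 3
  (γ[v; MIN(g)→d](T) ⋈[d=f] ρ[f/a](R)) → 4
  ρ[y/z]((γ[v; MIN(g)→d](T) ⋈[d=f] ρ[f/a](R))) → 4

== RESULT ==
v | d | y | c | f
q | 7 | q | 7 | 7
q | 7 | s | 8 | 7
t | 7 | q | 7 | 7
t | 7 | s | 8 | 7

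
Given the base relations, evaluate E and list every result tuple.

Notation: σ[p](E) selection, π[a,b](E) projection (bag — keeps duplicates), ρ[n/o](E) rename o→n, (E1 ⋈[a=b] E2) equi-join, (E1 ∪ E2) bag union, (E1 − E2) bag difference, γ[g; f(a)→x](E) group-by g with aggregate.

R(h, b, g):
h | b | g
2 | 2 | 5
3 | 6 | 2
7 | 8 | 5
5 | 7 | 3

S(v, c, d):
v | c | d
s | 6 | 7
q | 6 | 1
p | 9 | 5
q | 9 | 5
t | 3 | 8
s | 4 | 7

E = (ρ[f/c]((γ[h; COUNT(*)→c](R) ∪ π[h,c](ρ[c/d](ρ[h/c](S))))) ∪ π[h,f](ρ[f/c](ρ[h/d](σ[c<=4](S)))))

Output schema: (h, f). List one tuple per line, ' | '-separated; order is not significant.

Stepwise |·|:
  R → 4
  γ[h; COUNT(*)→c](R) → 4
  S → 6
  ρ[h/c](S) → 6
  ρ[c/d](ρ[h/c](S)) → 6
  π[h,c](ρ[c/d](ρ[h/c](S))) → 6
  (γ[h; COUNT(*)→c](R) ∪ π[h,c](ρ[c/d](ρ[h/c](S)))) → 10
  ρ[f/c]((γ[h; COUNT(*)→c](R) ∪ π[h,c](ρ[c/d](ρ[h/c](S))))) → 10
  S → 6
  σ[c<=4](S) → 2
  ρ[h/d](σ[c<=4](S)) → 2
  ρ[f/c](ρ[h/d](σ[c<=4](S))) → 2
  π[h,f](ρ[f/c](ρ[h/d](σ[c<=4](S)))) → 2
  (ρ[f/c]((γ[h; COUNT(*)→c](R) ∪ π[h,c](ρ[c/d](ρ[h/c](S))))) ∪ π[h,f](ρ[f/c](ρ[h/d](σ[c<=4](S))))) → 12

== RESULT ==
h | f
2 | 1
3 | 1
3 | 8
4 | 7
5 | 1
6 | 1
6 | 7
7 | 1
7 | 4
8 | 3
9 | 5
9 | 5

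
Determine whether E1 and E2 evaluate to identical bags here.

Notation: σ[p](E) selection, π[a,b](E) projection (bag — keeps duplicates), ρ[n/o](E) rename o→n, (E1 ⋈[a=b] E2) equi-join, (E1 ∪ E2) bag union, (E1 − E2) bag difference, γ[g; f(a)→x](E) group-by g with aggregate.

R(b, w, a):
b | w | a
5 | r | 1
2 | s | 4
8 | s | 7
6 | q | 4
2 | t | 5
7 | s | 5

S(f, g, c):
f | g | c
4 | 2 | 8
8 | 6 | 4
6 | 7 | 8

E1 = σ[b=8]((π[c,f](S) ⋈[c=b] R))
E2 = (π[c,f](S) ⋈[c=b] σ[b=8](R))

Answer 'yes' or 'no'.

E1 stepwise |·|:
  S → 3
  π[c,f](S) → 3
  R → 6
  (π[c,f](S) ⋈[c=b] R) → 2
  σ[b=8]((π[c,f](S) ⋈[c=b] R)) → 2
E2 stepwise |·|:
  S → 3
  π[c,f](S) → 3
  R → 6
  σ[b=8](R) → 1
  (π[c,f](S) ⋈[c=b] σ[b=8](R)) → 2

E1 and E2 produce the same multiset:
c | f | b | w | a
8 | 4 | 8 | s | 7
8 | 6 | 8 | s | 7

yes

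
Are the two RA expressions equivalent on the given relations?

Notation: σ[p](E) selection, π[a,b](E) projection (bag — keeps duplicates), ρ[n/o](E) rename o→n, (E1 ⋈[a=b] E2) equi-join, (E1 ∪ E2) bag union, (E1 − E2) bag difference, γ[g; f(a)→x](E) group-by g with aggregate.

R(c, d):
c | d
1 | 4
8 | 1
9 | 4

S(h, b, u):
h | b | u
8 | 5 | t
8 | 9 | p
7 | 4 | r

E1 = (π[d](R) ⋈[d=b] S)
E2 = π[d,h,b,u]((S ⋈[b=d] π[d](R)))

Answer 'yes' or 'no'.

E1 row counts bottom-up:
  R → 3
  π[d](R) → 3
  S → 3
  (π[d](R) ⋈[d=b] S) → 2
E2 row counts bottom-up:
  S → 3
  R → 3
  π[d](R) → 3
  (S ⋈[b=d] π[d](R)) → 2
  π[d,h,b,u]((S ⋈[b=d] π[d](R))) → 2

E1 and E2 produce the same multiset:
d | h | b | u
4 | 7 | 4 | r
4 | 7 | 4 | r

yes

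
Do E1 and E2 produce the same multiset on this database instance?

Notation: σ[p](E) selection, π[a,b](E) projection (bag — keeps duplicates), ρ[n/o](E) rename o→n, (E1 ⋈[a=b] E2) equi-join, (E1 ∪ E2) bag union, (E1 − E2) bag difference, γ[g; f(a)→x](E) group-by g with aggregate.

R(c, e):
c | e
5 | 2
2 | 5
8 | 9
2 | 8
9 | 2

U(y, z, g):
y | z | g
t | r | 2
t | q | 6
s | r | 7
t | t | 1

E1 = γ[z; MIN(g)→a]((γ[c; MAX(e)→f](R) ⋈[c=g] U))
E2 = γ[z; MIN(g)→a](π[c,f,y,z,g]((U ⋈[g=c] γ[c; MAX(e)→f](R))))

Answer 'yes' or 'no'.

E1 row counts bottom-up:
  R → 5
  γ[c; MAX(e)→f](R) → 4
  U → 4
  (γ[c; MAX(e)→f](R) ⋈[c=g] U) → 1
  γ[z; MIN(g)→a]((γ[c; MAX(e)→f](R) ⋈[c=g] U)) → 1
E2 row counts bottom-up:
  U → 4
  R → 5
  γ[c; MAX(e)→f](R) → 4
  (U ⋈[g=c] γ[c; MAX(e)→f](R)) → 1
  π[c,f,y,z,g]((U ⋈[g=c] γ[c; MAX(e)→f](R))) → 1
  γ[z; MIN(g)→a](π[c,f,y,z,g]((U ⋈[g=c] γ[c; MAX(e)→f](R)))) → 1

E1 and E2 produce the same multiset:
z | a
r | 2

yes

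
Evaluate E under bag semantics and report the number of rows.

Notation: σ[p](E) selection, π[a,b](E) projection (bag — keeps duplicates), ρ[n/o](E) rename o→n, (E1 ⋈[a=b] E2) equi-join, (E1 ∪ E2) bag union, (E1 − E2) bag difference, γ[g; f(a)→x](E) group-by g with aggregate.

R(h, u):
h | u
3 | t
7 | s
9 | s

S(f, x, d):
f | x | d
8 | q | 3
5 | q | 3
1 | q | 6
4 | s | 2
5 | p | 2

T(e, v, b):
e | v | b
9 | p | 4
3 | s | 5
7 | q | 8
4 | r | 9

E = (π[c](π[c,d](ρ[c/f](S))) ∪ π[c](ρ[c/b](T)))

Stepwise |·|:
  S → 5
  ρ[c/f](S) → 5
  π[c,d](ρ[c/f](S)) → 5
  π[c](π[c,d](ρ[c/f](S))) → 5
  T → 4
  ρ[c/b](T) → 4
  π[c](ρ[c/b](T)) → 4
  (π[c](π[c,d](ρ[c/f](S))) ∪ π[c](ρ[c/b](T))) → 9

|E| = 9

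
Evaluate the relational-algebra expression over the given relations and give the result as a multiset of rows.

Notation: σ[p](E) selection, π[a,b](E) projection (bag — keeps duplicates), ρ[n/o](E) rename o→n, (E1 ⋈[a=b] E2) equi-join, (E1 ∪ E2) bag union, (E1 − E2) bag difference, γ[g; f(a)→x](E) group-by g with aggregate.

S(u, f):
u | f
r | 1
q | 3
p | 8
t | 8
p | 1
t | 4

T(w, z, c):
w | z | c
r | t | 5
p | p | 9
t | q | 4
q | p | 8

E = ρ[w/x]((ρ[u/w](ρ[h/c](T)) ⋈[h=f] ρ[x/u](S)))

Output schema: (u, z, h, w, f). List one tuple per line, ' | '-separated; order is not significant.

Row counts bottom-up:
  T → 4
  ρ[h/c](T) → 4
  ρ[u/w](ρ[h/c](T)) → 4
  S → 6
  ρ[x/u](S) → 6
  (ρ[u/w](ρ[h/c](T)) ⋈[h=f] ρ[x/u](S)) → 3
  ρ[w/x]((ρ[u/w](ρ[h/c](T)) ⋈[h=f] ρ[x/u](S))) → 3

== RESULT ==
u | z | h | w | f
q | p | 8 | p | 8
q | p | 8 | t | 8
t | q | 4 | t | 4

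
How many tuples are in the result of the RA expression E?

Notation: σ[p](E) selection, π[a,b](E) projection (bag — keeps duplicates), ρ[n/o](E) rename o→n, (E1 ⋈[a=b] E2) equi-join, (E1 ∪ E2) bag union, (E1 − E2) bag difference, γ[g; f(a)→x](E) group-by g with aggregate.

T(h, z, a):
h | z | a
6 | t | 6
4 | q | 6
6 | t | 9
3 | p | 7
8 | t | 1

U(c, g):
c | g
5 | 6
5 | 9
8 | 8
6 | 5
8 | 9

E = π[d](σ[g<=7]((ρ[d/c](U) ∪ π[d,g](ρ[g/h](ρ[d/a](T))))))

Per-node cardinality:
  U → 5
  ρ[d/c](U) → 5
  T → 5
  ρ[d/a](T) → 5
  ρ[g/h](ρ[d/a](T)) → 5
  π[d,g](ρ[g/h](ρ[d/a](T))) → 5
  (ρ[d/c](U) ∪ π[d,g](ρ[g/h](ρ[d/a](T)))) → 10
  σ[g<=7]((ρ[d/c](U) ∪ π[d,g](ρ[g/h](ρ[d/a](T))))) → 6
  π[d](σ[g<=7]((ρ[d/c](U) ∪ π[d,g](ρ[g/h](ρ[d/a](T)))))) → 6

|E| = 6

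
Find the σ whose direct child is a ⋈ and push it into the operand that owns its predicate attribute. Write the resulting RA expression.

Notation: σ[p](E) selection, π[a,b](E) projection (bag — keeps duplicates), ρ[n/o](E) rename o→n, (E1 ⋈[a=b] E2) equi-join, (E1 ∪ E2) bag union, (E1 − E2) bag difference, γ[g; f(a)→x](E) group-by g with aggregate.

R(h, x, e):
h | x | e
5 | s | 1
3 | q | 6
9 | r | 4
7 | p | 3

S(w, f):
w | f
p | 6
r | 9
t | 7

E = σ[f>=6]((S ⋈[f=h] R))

σ filters on f, owned by the left side.
E' = (σ[f>=6](S) ⋈[f=h] R)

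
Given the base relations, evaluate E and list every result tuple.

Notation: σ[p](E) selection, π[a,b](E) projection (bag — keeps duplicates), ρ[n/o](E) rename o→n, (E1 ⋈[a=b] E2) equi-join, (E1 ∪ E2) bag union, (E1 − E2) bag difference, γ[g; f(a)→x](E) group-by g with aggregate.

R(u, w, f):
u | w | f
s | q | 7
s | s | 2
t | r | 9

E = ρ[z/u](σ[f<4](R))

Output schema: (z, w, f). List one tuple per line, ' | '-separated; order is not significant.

Per-node cardinality:
  R → 3
  σ[f<4](R) → 1
  ρ[z/u](σ[f<4](R)) → 1

== RESULT ==
z | w | f
s | s | 2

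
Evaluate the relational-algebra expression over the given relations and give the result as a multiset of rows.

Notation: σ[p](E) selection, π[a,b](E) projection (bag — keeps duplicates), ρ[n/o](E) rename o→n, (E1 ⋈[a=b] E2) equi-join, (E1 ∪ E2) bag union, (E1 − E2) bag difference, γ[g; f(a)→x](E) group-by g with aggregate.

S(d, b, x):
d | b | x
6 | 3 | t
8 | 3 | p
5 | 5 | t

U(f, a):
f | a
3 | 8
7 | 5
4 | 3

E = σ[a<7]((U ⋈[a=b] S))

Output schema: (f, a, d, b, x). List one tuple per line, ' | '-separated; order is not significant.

Stepwise |·|:
  U → 3
  S → 3
  (U ⋈[a=b] S) → 3
  σ[a<7]((U ⋈[a=b] S)) → 3

== RESULT ==
f | a | d | b | x
4 | 3 | 6 | 3 | t
4 | 3 | 8 | 3 | p
7 | 5 | 5 | 5 | t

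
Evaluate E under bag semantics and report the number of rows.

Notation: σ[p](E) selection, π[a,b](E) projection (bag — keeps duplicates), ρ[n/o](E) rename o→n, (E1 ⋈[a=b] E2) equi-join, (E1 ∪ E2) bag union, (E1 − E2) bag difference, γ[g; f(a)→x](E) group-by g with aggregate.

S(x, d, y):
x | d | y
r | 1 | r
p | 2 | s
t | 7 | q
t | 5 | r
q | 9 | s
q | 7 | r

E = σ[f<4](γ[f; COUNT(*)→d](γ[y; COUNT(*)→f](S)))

Per-node cardinality:
  S → 6
  γ[y; COUNT(*)→f](S) → 3
  γ[f; COUNT(*)→d](γ[y; COUNT(*)→f](S)) → 3
  σ[f<4](γ[f; COUNT(*)→d](γ[y; COUNT(*)→f](S))) → 3

|E| = 3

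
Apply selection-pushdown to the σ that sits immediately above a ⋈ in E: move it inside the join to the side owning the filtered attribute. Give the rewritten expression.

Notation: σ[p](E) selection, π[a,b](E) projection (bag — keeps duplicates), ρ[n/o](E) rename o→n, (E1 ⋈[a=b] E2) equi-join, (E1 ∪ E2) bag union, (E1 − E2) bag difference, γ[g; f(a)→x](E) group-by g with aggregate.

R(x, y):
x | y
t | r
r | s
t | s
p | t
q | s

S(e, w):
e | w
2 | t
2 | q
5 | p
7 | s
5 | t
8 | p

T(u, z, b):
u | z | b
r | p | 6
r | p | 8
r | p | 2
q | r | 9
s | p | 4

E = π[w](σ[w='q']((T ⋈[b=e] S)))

σ filters on w, owned by the right side.
E' = π[w]((T ⋈[b=e] σ[w='q'](S)))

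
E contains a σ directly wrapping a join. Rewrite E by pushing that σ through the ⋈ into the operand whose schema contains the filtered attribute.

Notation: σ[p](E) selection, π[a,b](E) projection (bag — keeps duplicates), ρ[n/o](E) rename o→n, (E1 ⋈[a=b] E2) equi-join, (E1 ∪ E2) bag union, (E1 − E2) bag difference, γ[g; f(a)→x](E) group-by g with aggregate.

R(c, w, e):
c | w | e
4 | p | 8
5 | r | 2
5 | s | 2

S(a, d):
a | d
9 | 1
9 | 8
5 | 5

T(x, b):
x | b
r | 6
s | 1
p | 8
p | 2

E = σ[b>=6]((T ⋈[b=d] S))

σ filters on b, owned by the left side.
E' = (σ[b>=6](T) ⋈[b=d] S)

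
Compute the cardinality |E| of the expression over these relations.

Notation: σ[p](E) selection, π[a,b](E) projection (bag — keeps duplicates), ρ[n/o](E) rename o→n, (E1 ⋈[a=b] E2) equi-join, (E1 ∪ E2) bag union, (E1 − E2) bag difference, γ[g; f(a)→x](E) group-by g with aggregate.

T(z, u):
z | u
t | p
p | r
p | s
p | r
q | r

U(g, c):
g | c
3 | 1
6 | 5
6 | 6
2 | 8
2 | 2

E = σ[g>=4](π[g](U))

Per-node cardinality:
  U → 5
  π[g](U) → 5
  σ[g>=4](π[g](U)) → 2

|E| = 2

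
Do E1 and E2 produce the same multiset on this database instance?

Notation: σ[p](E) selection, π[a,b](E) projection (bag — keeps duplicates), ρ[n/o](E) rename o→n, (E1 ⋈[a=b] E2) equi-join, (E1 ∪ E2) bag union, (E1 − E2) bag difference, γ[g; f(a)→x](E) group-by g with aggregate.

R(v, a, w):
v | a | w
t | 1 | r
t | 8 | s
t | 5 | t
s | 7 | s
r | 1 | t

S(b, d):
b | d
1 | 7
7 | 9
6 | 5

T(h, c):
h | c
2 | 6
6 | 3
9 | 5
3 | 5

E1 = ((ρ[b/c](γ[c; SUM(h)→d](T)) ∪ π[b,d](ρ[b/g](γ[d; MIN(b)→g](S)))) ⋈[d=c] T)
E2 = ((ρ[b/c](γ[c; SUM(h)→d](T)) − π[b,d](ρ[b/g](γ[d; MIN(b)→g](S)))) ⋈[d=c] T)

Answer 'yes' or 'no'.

E1 stepwise |·|:
  T → 4
  γ[c; SUM(h)→d](T) → 3
  ρ[b/c](γ[c; SUM(h)→d](T)) → 3
  S → 3
  γ[d; MIN(b)→g](S) → 3
  ρ[b/g](γ[d; MIN(b)→g](S)) → 3
  π[b,d](ρ[b/g](γ[d; MIN(b)→g](S))) → 3
  (ρ[b/c](γ[c; SUM(h)→d](T)) ∪ π[b,d](ρ[b/g](γ[d; MIN(b)→g](S)))) → 6
  T → 4
  ((ρ[b/c](γ[c; SUM(h)→d](T)) ∪ π[b,d](ρ[b/g](γ[d; MIN(b)→g](S)))) ⋈[d=c] T) → 3
E2 stepwise |·|:
  T → 4
  γ[c; SUM(h)→d](T) → 3
  ρ[b/c](γ[c; SUM(h)→d](T)) → 3
  S → 3
  γ[d; MIN(b)→g](S) → 3
  ρ[b/g](γ[d; MIN(b)→g](S)) → 3
  π[b,d](ρ[b/g](γ[d; MIN(b)→g](S))) → 3
  (ρ[b/c](γ[c; SUM(h)→d](T)) − π[b,d](ρ[b/g](γ[d; MIN(b)→g](S)))) → 3
  T → 4
  ((ρ[b/c](γ[c; SUM(h)→d](T)) − π[b,d](ρ[b/g](γ[d; MIN(b)→g](S)))) ⋈[d=c] T) → 1

E1 result:
b | d | h | c
3 | 6 | 2 | 6
6 | 5 | 3 | 5
6 | 5 | 9 | 5
E2 result:
b | d | h | c
3 | 6 | 2 | 6
Witness: (6, 5, 3, 5) appears 1× in E1 but 0× in E2.

no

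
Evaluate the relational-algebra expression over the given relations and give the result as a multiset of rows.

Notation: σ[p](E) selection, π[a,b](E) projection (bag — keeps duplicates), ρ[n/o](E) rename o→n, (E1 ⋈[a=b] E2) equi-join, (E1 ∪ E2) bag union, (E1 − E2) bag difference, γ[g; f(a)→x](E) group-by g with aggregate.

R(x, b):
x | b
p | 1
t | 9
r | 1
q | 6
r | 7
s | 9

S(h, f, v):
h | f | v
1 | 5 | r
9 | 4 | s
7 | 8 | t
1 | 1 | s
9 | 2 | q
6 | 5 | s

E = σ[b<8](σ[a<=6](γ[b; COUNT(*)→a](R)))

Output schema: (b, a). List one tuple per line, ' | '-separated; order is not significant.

Subexpression sizes:
  R → 6
  γ[b; COUNT(*)→a](R) → 4
  σ[a<=6](γ[b; COUNT(*)→a](R)) → 4
  σ[b<8](σ[a<=6](γ[b; COUNT(*)→a](R))) → 3

== RESULT ==
b | a
1 | 2
6 | 1
7 | 1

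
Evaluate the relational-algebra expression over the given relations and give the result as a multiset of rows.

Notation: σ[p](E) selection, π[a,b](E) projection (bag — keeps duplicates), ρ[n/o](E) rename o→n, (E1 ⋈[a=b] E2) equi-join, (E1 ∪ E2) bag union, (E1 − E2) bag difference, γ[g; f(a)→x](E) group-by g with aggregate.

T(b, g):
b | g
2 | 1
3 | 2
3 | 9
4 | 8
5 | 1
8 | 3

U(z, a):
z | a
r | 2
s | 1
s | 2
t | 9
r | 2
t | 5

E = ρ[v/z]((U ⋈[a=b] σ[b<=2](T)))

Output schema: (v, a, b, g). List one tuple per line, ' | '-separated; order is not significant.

Subexpression sizes:
  U → 6
  T → 6
  σ[b<=2](T) → 1
  (U ⋈[a=b] σ[b<=2](T)) → 3
  ρ[v/z]((U ⋈[a=b] σ[b<=2](T))) → 3

== RESULT ==
v | a | b | g
r | 2 | 2 | 1
r | 2 | 2 | 1
s | 2 | 2 | 1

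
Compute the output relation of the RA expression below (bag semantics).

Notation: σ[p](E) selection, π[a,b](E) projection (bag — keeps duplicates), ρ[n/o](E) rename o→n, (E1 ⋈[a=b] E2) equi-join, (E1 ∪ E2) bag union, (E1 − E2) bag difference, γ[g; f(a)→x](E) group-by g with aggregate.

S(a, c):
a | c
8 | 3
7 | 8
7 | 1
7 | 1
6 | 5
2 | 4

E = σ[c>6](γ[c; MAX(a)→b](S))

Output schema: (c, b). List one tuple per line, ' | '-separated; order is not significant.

Per-node cardinality:
  S → 6
  γ[c; MAX(a)→b](S) → 5
  σ[c>6](γ[c; MAX(a)→b](S)) → 1

== RESULT ==
c | b
8 | 7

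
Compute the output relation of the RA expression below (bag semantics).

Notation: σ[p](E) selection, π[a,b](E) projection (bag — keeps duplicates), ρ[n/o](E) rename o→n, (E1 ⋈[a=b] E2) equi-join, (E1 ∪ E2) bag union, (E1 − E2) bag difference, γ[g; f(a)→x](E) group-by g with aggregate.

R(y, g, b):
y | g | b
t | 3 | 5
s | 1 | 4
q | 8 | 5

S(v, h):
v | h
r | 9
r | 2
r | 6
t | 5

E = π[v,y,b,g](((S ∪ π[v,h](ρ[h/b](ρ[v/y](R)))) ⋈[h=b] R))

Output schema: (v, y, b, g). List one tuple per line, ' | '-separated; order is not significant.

Stepwise |·|:
  S → 4
  R → 3
  ρ[v/y](R) → 3
  ρ[h/b](ρ[v/y](R)) → 3
  π[v,h](ρ[h/b](ρ[v/y](R))) → 3
  (S ∪ π[v,h](ρ[h/b](ρ[v/y](R)))) → 7
  R → 3
  ((S ∪ π[v,h](ρ[h/b](ρ[v/y](R)))) ⋈[h=b] R) → 7
  π[v,y,b,g](((S ∪ π[v,h](ρ[h/b](ρ[v/y](R)))) ⋈[h=b] R)) → 7

== RESULT ==
v | y | b | g
q | q | 5 | 8
q | t | 5 | 3
s | s | 4 | 1
t | q | 5 | 8
t | q | 5 | 8
t | t | 5 | 3
t | t | 5 | 3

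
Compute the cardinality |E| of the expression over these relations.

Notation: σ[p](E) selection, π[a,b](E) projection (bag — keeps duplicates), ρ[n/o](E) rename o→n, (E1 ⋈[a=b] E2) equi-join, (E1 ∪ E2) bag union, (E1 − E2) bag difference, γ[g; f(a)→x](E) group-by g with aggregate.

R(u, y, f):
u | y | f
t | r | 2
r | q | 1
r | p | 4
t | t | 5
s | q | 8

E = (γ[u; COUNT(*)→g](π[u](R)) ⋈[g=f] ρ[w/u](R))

Row counts bottom-up:
  R → 5
  π[u](R) → 5
  γ[u; COUNT(*)→g](π[u](R)) → 3
  R → 5
  ρ[w/u](R) → 5
  (γ[u; COUNT(*)→g](π[u](R)) ⋈[g=f] ρ[w/u](R)) → 3

|E| = 3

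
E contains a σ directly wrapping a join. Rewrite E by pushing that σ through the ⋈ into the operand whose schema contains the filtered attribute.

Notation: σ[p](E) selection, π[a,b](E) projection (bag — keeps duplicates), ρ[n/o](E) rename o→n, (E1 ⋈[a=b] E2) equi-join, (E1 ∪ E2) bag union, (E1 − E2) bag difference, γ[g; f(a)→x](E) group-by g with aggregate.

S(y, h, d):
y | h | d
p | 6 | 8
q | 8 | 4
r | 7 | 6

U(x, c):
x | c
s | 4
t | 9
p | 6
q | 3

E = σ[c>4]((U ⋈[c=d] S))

σ filters on c, owned by the left side.
E' = (σ[c>4](U) ⋈[c=d] S)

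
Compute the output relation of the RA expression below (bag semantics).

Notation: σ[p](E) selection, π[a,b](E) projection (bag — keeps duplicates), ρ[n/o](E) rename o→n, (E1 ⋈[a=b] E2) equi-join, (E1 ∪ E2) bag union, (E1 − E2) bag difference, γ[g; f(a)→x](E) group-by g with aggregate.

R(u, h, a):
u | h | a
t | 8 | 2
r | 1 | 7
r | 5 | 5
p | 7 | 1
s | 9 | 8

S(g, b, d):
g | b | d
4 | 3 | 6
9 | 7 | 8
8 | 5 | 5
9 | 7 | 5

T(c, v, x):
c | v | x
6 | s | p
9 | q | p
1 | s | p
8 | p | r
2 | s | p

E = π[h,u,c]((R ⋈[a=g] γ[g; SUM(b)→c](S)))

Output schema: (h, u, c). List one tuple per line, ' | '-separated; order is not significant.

Per-node cardinality:
  R → 5
  S → 4
  γ[g; SUM(b)→c](S) → 3
  (R ⋈[a=g] γ[g; SUM(b)→c](S)) → 1
  π[h,u,c]((R ⋈[a=g] γ[g; SUM(b)→c](S))) → 1

== RESULT ==
h | u | c
9 | s | 5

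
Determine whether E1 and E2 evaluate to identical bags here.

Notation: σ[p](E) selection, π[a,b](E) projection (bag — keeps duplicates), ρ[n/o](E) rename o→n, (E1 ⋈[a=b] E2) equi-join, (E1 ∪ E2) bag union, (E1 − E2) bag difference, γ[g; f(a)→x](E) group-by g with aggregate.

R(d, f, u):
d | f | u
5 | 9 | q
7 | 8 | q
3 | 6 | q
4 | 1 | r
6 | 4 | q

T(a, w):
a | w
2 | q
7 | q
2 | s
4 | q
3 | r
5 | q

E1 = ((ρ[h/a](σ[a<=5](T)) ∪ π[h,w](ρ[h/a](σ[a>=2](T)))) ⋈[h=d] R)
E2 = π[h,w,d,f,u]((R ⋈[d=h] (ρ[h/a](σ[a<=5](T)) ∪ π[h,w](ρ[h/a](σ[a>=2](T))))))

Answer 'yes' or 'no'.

E1 stepwise |·|:
  T → 6
  σ[a<=5](T) → 5
  ρ[h/a](σ[a<=5](T)) → 5
  T → 6
  σ[a>=2](T) → 6
  ρ[h/a](σ[a>=2](T)) → 6
  π[h,w](ρ[h/a](σ[a>=2](T))) → 6
  (ρ[h/a](σ[a<=5](T)) ∪ π[h,w](ρ[h/a](σ[a>=2](T)))) → 11
  R → 5
  ((ρ[h/a](σ[a<=5](T)) ∪ π[h,w](ρ[h/a](σ[a>=2](T)))) ⋈[h=d] R) → 7
E2 stepwise |·|:
  R → 5
  T → 6
  σ[a<=5](T) → 5
  ρ[h/a](σ[a<=5](T)) → 5
  T → 6
  σ[a>=2](T) → 6
  ρ[h/a](σ[a>=2](T)) → 6
  π[h,w](ρ[h/a](σ[a>=2](T))) → 6
  (ρ[h/a](σ[a<=5](T)) ∪ π[h,w](ρ[h/a](σ[a>=2](T)))) → 11
  (R ⋈[d=h] (ρ[h/a](σ[a<=5](T)) ∪ π[h,w](ρ[h/a](σ[a>=2](T))))) → 7
  π[h,w,d,f,u]((R ⋈[d=h] (ρ[h/a](σ[a<=5](T)) ∪ π[h,w](ρ[h/a](σ[a>=2](T)))))) → 7

E1 and E2 produce the same multiset:
h | w | d | f | u
3 | r | 3 | 6 | q
3 | r | 3 | 6 | q
4 | q | 4 | 1 | r
4 | q | 4 | 1 | r
5 | q | 5 | 9 | q
5 | q | 5 | 9 | q
7 | q | 7 | 8 | q

yes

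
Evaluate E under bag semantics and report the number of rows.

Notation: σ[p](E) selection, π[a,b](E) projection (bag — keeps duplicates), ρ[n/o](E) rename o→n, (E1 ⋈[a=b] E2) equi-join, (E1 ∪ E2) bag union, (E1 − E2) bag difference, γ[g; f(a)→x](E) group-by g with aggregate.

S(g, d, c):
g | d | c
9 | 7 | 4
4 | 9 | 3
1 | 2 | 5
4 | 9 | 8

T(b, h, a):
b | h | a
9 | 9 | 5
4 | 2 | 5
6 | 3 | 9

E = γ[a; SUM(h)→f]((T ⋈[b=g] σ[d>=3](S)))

Row counts bottom-up:
  T → 3
  S → 4
  σ[d>=3](S) → 3
  (T ⋈[b=g] σ[d>=3](S)) → 3
  γ[a; SUM(h)→f]((T ⋈[b=g] σ[d>=3](S))) → 1

|E| = 1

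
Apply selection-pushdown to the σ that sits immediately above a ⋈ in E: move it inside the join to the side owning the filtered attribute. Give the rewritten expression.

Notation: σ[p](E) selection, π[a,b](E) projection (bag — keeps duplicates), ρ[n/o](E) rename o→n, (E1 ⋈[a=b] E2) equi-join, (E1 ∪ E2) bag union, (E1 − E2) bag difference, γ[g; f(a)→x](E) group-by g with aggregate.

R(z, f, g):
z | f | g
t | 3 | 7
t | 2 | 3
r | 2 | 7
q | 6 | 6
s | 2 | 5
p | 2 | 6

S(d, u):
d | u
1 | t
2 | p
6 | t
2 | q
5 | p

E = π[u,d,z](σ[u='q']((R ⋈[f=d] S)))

σ filters on u, owned by the right side.
E' = π[u,d,z]((R ⋈[f=d] σ[u='q'](S)))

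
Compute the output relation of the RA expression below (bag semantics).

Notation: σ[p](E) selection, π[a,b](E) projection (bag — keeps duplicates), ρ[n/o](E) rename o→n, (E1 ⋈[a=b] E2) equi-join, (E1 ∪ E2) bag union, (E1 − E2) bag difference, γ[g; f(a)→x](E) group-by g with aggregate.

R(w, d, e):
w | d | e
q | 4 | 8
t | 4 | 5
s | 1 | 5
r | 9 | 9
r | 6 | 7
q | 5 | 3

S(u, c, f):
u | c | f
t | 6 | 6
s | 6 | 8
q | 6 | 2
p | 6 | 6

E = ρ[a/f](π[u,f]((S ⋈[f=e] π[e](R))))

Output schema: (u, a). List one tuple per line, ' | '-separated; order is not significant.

Row counts bottom-up:
  S → 4
  R → 6
  π[e](R) → 6
  (S ⋈[f=e] π[e](R)) → 1
  π[u,f]((S ⋈[f=e] π[e](R))) → 1
  ρ[a/f](π[u,f]((S ⋈[f=e] π[e](R)))) → 1

== RESULT ==
u | a
s | 8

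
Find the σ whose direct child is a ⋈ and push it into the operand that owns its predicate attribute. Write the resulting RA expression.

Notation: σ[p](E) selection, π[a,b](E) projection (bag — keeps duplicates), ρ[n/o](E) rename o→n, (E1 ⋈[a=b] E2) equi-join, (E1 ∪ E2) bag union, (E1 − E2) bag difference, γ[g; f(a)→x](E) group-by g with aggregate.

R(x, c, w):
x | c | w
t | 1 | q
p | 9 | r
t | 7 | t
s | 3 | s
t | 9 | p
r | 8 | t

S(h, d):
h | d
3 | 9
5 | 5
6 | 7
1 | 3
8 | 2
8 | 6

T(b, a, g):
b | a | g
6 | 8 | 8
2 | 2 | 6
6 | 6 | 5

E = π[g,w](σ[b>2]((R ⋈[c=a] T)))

σ filters on b, owned by the right side.
E' = π[g,w]((R ⋈[c=a] σ[b>2](T)))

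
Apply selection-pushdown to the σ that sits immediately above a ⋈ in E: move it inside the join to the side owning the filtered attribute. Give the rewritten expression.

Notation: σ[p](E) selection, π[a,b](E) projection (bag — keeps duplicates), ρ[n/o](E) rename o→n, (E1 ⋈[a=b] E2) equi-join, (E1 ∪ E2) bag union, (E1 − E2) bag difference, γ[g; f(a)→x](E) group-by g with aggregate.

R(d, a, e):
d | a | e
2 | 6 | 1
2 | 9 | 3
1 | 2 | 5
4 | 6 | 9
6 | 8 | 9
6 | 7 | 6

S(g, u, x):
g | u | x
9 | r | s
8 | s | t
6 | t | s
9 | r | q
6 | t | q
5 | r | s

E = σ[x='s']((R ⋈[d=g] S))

σ filters on x, owned by the right side.
E' = (R ⋈[d=g] σ[x='s'](S))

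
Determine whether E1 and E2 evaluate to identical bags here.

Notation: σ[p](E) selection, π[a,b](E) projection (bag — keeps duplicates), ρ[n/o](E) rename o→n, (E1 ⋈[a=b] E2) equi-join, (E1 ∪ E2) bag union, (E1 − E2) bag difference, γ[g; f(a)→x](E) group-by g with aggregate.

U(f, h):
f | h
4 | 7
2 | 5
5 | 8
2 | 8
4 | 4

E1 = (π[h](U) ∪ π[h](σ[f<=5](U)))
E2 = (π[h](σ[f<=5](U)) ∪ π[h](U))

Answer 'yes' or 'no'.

E1 row counts bottom-up:
  U → 5
  π[h](U) → 5
  U → 5
  σ[f<=5](U) → 5
  π[h](σ[f<=5](U)) → 5
  (π[h](U) ∪ π[h](σ[f<=5](U))) → 10
E2 row counts bottom-up:
  U → 5
  σ[f<=5](U) → 5
  π[h](σ[f<=5](U)) → 5
  U → 5
  π[h](U) → 5
  (π[h](σ[f<=5](U)) ∪ π[h](U)) → 10

E1 and E2 produce the same multiset:
h
4
4
5
5
7
7
8
8
8
8

yes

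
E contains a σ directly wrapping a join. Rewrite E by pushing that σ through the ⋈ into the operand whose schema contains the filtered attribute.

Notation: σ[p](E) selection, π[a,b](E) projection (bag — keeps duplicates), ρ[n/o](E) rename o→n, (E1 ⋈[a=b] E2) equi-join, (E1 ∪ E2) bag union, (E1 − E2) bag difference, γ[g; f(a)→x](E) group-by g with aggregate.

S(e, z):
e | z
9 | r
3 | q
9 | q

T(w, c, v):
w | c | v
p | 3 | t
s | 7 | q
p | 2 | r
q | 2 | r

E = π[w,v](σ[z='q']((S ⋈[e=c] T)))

σ filters on z, owned by the left side.
E' = π[w,v]((σ[z='q'](S) ⋈[e=c] T))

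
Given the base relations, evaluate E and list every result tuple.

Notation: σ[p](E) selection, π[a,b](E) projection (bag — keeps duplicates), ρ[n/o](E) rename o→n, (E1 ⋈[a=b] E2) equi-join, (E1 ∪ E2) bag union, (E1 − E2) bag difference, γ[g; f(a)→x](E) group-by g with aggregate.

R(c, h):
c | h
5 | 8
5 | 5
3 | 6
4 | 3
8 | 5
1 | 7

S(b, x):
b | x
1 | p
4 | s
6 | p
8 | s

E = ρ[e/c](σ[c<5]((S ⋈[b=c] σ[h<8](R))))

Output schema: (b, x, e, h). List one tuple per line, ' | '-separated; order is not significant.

Row counts bottom-up:
  S → 4
  R → 6
  σ[h<8](R) → 5
  (S ⋈[b=c] σ[h<8](R)) → 3
  σ[c<5]((S ⋈[b=c] σ[h<8](R))) → 2
  ρ[e/c](σ[c<5]((S ⋈[b=c] σ[h<8](R)))) → 2

== RESULT ==
b | x | e | h
1 | p | 1 | 7
4 | s | 4 | 3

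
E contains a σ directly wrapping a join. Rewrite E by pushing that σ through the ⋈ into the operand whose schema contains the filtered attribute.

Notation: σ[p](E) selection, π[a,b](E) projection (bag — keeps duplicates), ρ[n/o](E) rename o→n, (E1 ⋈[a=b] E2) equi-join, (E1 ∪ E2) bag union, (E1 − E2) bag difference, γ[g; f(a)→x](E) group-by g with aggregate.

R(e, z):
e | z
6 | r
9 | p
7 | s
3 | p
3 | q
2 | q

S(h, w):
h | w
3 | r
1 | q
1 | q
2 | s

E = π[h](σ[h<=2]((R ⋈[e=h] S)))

σ filters on h, owned by the right side.
E' = π[h]((R ⋈[e=h] σ[h<=2](S)))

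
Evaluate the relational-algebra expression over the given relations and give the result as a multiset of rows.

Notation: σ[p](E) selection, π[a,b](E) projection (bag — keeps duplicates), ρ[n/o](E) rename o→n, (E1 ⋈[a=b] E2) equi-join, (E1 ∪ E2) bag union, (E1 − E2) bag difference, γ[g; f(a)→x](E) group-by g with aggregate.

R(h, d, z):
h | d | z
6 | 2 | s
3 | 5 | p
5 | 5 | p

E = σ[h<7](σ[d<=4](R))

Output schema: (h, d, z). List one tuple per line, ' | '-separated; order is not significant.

Per-node cardinality:
  R → 3
  σ[d<=4](R) → 1
  σ[h<7](σ[d<=4](R)) → 1

== RESULT ==
h | d | z
6 | 2 | s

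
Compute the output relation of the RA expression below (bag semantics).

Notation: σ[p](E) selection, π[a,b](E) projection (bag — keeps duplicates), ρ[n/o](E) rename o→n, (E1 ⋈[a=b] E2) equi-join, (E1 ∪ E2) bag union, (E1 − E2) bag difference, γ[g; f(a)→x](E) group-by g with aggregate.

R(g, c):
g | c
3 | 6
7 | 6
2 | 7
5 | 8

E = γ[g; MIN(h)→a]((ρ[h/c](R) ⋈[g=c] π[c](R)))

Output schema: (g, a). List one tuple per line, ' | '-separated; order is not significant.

Per-node cardinality:
  R → 4
  ρ[h/c](R) → 4
  R → 4
  π[c](R) → 4
  (ρ[h/c](R) ⋈[g=c] π[c](R)) → 1
  γ[g; MIN(h)→a]((ρ[h/c](R) ⋈[g=c] π[c](R))) → 1

== RESULT ==
g | a
7 | 6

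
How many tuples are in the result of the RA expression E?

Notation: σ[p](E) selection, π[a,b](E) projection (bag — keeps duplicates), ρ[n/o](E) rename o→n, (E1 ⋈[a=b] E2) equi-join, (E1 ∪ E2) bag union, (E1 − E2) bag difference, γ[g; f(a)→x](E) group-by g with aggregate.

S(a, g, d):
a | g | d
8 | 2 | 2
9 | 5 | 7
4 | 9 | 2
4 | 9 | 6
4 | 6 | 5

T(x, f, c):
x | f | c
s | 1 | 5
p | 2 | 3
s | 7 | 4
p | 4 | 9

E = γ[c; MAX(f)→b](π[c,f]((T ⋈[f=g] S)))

Per-node cardinality:
  T → 4
  S → 5
  (T ⋈[f=g] S) → 1
  π[c,f]((T ⋈[f=g] S)) → 1
  γ[c; MAX(f)→b](π[c,f]((T ⋈[f=g] S))) → 1

|E| = 1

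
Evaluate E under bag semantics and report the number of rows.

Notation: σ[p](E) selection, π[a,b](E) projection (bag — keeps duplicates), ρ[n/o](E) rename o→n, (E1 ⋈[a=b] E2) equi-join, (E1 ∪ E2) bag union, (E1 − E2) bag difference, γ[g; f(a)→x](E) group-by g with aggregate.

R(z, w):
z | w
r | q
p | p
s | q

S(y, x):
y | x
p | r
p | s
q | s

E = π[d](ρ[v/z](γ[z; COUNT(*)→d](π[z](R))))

Per-node cardinality:
  R → 3
  π[z](R) → 3
  γ[z; COUNT(*)→d](π[z](R)) → 3
  ρ[v/z](γ[z; COUNT(*)→d](π[z](R))) → 3
  π[d](ρ[v/z](γ[z; COUNT(*)→d](π[z](R)))) → 3

|E| = 3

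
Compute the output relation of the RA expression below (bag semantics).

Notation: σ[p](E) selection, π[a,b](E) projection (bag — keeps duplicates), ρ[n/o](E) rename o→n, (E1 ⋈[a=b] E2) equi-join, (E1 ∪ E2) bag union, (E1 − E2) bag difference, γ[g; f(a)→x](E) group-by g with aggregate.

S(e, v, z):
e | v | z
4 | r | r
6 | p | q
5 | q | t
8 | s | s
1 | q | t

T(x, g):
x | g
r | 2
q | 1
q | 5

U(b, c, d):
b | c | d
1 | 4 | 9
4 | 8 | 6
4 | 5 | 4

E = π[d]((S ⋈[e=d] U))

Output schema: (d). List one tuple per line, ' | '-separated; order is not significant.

Stepwise |·|:
  S → 5
  U → 3
  (S ⋈[e=d] U) → 2
  π[d]((S ⋈[e=d] U)) → 2

== RESULT ==
d
4
6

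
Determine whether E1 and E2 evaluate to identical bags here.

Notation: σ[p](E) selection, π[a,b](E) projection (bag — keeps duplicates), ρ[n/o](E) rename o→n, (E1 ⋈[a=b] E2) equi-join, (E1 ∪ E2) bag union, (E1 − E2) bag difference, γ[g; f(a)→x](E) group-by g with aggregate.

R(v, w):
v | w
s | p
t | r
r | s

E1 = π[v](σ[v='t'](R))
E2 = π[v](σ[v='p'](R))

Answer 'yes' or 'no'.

E1 per-node cardinality:
  R → 3
  σ[v='t'](R) → 1
  π[v](σ[v='t'](R)) → 1
E2 per-node cardinality:
  R → 3
  σ[v='p'](R) → 0
  π[v](σ[v='p'](R)) → 0

E1 result:
v
t
E2 result:
v
(0 rows)
Witness: ('t',) appears 1× in E1 but 0× in E2.

no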